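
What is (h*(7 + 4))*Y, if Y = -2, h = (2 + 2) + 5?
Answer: -198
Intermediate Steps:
h = 9 (h = 4 + 5 = 9)
(h*(7 + 4))*Y = (9*(7 + 4))*(-2) = (9*11)*(-2) = 99*(-2) = -198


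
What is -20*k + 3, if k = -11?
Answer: 223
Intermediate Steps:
-20*k + 3 = -20*(-11) + 3 = 220 + 3 = 223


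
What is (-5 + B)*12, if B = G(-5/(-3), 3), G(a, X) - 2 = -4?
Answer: -84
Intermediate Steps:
G(a, X) = -2 (G(a, X) = 2 - 4 = -2)
B = -2
(-5 + B)*12 = (-5 - 2)*12 = -7*12 = -84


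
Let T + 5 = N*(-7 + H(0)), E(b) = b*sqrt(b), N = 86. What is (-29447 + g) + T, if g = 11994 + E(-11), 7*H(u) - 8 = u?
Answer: -125732/7 - 11*I*sqrt(11) ≈ -17962.0 - 36.483*I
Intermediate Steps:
H(u) = 8/7 + u/7
E(b) = b**(3/2)
g = 11994 - 11*I*sqrt(11) (g = 11994 + (-11)**(3/2) = 11994 - 11*I*sqrt(11) ≈ 11994.0 - 36.483*I)
T = -3561/7 (T = -5 + 86*(-7 + (8/7 + (1/7)*0)) = -5 + 86*(-7 + (8/7 + 0)) = -5 + 86*(-7 + 8/7) = -5 + 86*(-41/7) = -5 - 3526/7 = -3561/7 ≈ -508.71)
(-29447 + g) + T = (-29447 + (11994 - 11*I*sqrt(11))) - 3561/7 = (-17453 - 11*I*sqrt(11)) - 3561/7 = -125732/7 - 11*I*sqrt(11)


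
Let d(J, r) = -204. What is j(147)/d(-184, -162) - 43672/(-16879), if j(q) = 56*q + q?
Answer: -44173351/1147772 ≈ -38.486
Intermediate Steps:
j(q) = 57*q
j(147)/d(-184, -162) - 43672/(-16879) = (57*147)/(-204) - 43672/(-16879) = 8379*(-1/204) - 43672*(-1/16879) = -2793/68 + 43672/16879 = -44173351/1147772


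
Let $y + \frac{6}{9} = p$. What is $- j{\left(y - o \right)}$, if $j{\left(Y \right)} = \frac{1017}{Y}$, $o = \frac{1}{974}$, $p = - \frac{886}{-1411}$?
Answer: $\frac{4193032014}{163969} \approx 25572.0$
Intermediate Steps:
$p = \frac{886}{1411}$ ($p = \left(-886\right) \left(- \frac{1}{1411}\right) = \frac{886}{1411} \approx 0.62792$)
$y = - \frac{164}{4233}$ ($y = - \frac{2}{3} + \frac{886}{1411} = - \frac{164}{4233} \approx -0.038743$)
$o = \frac{1}{974} \approx 0.0010267$
$- j{\left(y - o \right)} = - \frac{1017}{- \frac{164}{4233} - \frac{1}{974}} = - \frac{1017}{- \frac{163969}{4122942}} = - \frac{1017 \left(-4122942\right)}{163969} = \left(-1\right) \left(- \frac{4193032014}{163969}\right) = \frac{4193032014}{163969}$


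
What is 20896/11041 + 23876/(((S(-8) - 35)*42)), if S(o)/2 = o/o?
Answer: -117326530/7651413 ≈ -15.334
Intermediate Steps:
S(o) = 2 (S(o) = 2*(o/o) = 2*1 = 2)
20896/11041 + 23876/(((S(-8) - 35)*42)) = 20896/11041 + 23876/(((2 - 35)*42)) = 20896*(1/11041) + 23876/((-33*42)) = 20896/11041 + 23876/(-1386) = 20896/11041 + 23876*(-1/1386) = 20896/11041 - 11938/693 = -117326530/7651413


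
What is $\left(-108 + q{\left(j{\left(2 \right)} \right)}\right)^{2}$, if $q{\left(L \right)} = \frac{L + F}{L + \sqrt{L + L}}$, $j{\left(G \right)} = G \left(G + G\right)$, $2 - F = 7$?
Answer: $\frac{185761}{16} \approx 11610.0$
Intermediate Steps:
$F = -5$ ($F = 2 - 7 = -5$)
$j{\left(G \right)} = 2 G^{2}$ ($j{\left(G \right)} = G 2 G = 2 G^{2}$)
$q{\left(L \right)} = \frac{-5 + L}{L + \sqrt{2} \sqrt{L}}$ ($q{\left(L \right)} = \frac{L - 5}{L + \sqrt{L + L}} = \frac{-5 + L}{L + \sqrt{2 L}} = \frac{-5 + L}{L + \sqrt{2} \sqrt{L}}$)
$\left(-108 + q{\left(j{\left(2 \right)} \right)}\right)^{2} = \left(-108 + \frac{-5 + 2 \cdot 2^{2}}{2 \cdot 2^{2} + \sqrt{2} \sqrt{2 \cdot 2^{2}}}\right)^{2} = \left(-108 + \frac{-5 + 2 \cdot 4}{2 \cdot 4 + \sqrt{2} \sqrt{2 \cdot 4}}\right)^{2} = \left(-108 + \frac{-5 + 8}{8 + \sqrt{2} \sqrt{8}}\right)^{2} = \left(-108 + \frac{1}{8 + \sqrt{2} \cdot 2 \sqrt{2}} \cdot 3\right)^{2} = \left(-108 + \frac{1}{8 + 4} \cdot 3\right)^{2} = \left(-108 + \frac{1}{12} \cdot 3\right)^{2} = \left(-108 + \frac{1}{4}\right)^{2} = \left(- \frac{431}{4}\right)^{2} = \frac{185761}{16}$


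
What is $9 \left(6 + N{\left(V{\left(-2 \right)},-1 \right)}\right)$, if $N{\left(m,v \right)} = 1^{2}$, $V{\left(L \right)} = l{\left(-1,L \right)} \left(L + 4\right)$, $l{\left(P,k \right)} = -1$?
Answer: $63$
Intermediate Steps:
$V{\left(L \right)} = -4 - L$ ($V{\left(L \right)} = - (L + 4) = - (4 + L) = -4 - L$)
$N{\left(m,v \right)} = 1$
$9 \left(6 + N{\left(V{\left(-2 \right)},-1 \right)}\right) = 9 \left(6 + 1\right) = 9 \cdot 7 = 63$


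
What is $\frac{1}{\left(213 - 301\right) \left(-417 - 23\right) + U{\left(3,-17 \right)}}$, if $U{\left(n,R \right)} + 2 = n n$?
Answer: $\frac{1}{38727} \approx 2.5822 \cdot 10^{-5}$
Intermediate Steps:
$U{\left(n,R \right)} = -2 + n^{2}$ ($U{\left(n,R \right)} = -2 + n n = -2 + n^{2}$)
$\frac{1}{\left(213 - 301\right) \left(-417 - 23\right) + U{\left(3,-17 \right)}} = \frac{1}{\left(213 - 301\right) \left(-417 - 23\right) - \left(2 - 3^{2}\right)} = \frac{1}{\left(-88\right) \left(-440\right) + \left(-2 + 9\right)} = \frac{1}{38720 + 7} = \frac{1}{38727}$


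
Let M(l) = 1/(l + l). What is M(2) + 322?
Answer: 1289/4 ≈ 322.25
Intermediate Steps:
M(l) = 1/(2*l)
M(2) + 322 = (1/2)/2 + 322 = (1/2)*(1/2) + 322 = 1/4 + 322 = 1289/4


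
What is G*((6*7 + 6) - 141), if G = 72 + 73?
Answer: -13485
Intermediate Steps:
G = 145
G*((6*7 + 6) - 141) = 145*((6*7 + 6) - 141) = 145*((42 + 6) - 141) = 145*(48 - 141) = 145*(-93) = -13485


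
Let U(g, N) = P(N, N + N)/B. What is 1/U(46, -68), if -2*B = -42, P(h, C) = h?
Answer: -21/68 ≈ -0.30882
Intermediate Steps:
B = 21 (B = -½*(-42) = 21)
U(g, N) = N/21
1/U(46, -68) = 1/((1/21)*(-68)) = 1/(-68/21) = -21/68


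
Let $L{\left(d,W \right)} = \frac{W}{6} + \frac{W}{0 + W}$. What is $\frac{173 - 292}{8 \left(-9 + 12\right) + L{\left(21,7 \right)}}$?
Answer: $- \frac{714}{157} \approx -4.5478$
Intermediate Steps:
$L{\left(d,W \right)} = 1 + \frac{W}{6}$ ($L{\left(d,W \right)} = W \frac{1}{6} + \frac{W}{W} = \frac{W}{6} + 1 = 1 + \frac{W}{6}$)
$\frac{173 - 292}{8 \left(-9 + 12\right) + L{\left(21,7 \right)}} = \frac{173 - 292}{8 \left(-9 + 12\right) + \left(1 + \frac{1}{6} \cdot 7\right)} = \frac{173 - 292}{8 \cdot 3 + \left(1 + \frac{7}{6}\right)} = - \frac{119}{24 + \frac{13}{6}} = - \frac{119}{\frac{157}{6}} = \left(-119\right) \frac{6}{157} = - \frac{714}{157}$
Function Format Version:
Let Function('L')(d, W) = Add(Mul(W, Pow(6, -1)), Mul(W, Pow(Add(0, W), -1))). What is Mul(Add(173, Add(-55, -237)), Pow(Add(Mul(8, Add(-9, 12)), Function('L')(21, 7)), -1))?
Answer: Rational(-714, 157) ≈ -4.5478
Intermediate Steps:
Function('L')(d, W) = Add(1, Mul(Rational(1, 6), W)) (Function('L')(d, W) = Add(Mul(W, Rational(1, 6)), Mul(W, Pow(W, -1))) = Add(Mul(Rational(1, 6), W), 1) = Add(1, Mul(Rational(1, 6), W)))
Mul(Add(173, Add(-55, -237)), Pow(Add(Mul(8, Add(-9, 12)), Function('L')(21, 7)), -1)) = Mul(Add(173, Add(-55, -237)), Pow(Add(Mul(8, Add(-9, 12)), Add(1, Mul(Rational(1, 6), 7))), -1)) = Mul(Add(173, -292), Pow(Add(Mul(8, 3), Add(1, Rational(7, 6))), -1)) = Mul(-119, Pow(Add(24, Rational(13, 6)), -1)) = Mul(-119, Pow(Rational(157, 6), -1)) = Mul(-119, Rational(6, 157)) = Rational(-714, 157)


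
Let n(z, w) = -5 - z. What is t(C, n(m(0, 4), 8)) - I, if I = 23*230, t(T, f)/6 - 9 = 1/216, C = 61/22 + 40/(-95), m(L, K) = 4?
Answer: -188495/36 ≈ -5236.0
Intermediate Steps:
C = 983/418 (C = 61*(1/22) + 40*(-1/95) = 61/22 - 8/19 = 983/418 ≈ 2.3517)
t(T, f) = 1945/36 (t(T, f) = 54 + 6/216 = 54 + 6*(1/216) = 54 + 1/36 = 1945/36)
I = 5290
t(C, n(m(0, 4), 8)) - I = 1945/36 - 1*5290 = 1945/36 - 5290 = -188495/36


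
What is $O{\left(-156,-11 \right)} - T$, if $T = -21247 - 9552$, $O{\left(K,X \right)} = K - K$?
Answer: $30799$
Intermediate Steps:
$O{\left(K,X \right)} = 0$
$T = -30799$ ($T = -21247 - 9552 = -30799$)
$O{\left(-156,-11 \right)} - T = 0 - -30799 = 0 + 30799 = 30799$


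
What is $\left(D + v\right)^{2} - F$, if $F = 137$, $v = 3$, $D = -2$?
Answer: $-136$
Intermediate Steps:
$\left(D + v\right)^{2} - F = \left(-2 + 3\right)^{2} - 137 = 1^{2} - 137 = 1 - 137 = -136$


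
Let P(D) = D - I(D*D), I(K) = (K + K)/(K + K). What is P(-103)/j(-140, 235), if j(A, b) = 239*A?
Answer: 26/8365 ≈ 0.0031082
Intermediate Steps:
I(K) = 1 (I(K) = (2*K)/((2*K)) = (2*K)*(1/(2*K)) = 1)
P(D) = -1 + D (P(D) = D - 1*1 = D - 1 = -1 + D)
P(-103)/j(-140, 235) = (-1 - 103)/((239*(-140))) = -104/(-33460) = -104*(-1/33460) = 26/8365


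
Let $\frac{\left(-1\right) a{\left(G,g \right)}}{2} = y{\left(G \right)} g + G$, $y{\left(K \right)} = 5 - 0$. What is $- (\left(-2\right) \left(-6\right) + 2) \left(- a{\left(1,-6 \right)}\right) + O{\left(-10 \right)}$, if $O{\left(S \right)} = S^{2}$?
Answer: $912$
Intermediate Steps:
$y{\left(K \right)} = 5$ ($y{\left(K \right)} = 5 + 0 = 5$)
$a{\left(G,g \right)} = - 10 g - 2 G$ ($a{\left(G,g \right)} = - 2 \left(5 g + G\right) = - 2 \left(G + 5 g\right) = - 10 g - 2 G$)
$- (\left(-2\right) \left(-6\right) + 2) \left(- a{\left(1,-6 \right)}\right) + O{\left(-10 \right)} = - (\left(-2\right) \left(-6\right) + 2) \left(- (\left(-10\right) \left(-6\right) - 2)\right) + \left(-10\right)^{2} = - (12 + 2) \left(- (60 - 2)\right) + 100 = \left(-1\right) 14 \left(\left(-1\right) 58\right) + 100 = \left(-14\right) \left(-58\right) + 100 = 812 + 100 = 912$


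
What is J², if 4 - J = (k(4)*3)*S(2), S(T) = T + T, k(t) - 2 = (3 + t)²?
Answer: 369664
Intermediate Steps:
k(t) = 2 + (3 + t)²
S(T) = 2*T
J = -608 (J = 4 - (2 + (3 + 4)²)*3*2*2 = 4 - (2 + 7²)*3*4 = 4 - (2 + 49)*3*4 = 4 - 51*3*4 = 4 - 153*4 = 4 - 1*612 = 4 - 612 = -608)
J² = (-608)² = 369664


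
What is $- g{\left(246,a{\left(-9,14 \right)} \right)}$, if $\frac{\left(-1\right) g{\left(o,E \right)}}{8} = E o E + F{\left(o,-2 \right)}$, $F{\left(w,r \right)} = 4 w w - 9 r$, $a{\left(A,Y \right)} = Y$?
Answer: $2322384$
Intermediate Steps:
$F{\left(w,r \right)} = - 9 r + 4 w^{2}$ ($F{\left(w,r \right)} = 4 w^{2} - 9 r = - 9 r + 4 w^{2}$)
$g{\left(o,E \right)} = -144 - 32 o^{2} - 8 o E^{2}$ ($g{\left(o,E \right)} = - 8 \left(E o E + \left(\left(-9\right) \left(-2\right) + 4 o^{2}\right)\right) = - 8 \left(o E^{2} + \left(18 + 4 o^{2}\right)\right) = - 8 \left(18 + 4 o^{2} + o E^{2}\right) = -144 - 32 o^{2} - 8 o E^{2}$)
$- g{\left(246,a{\left(-9,14 \right)} \right)} = - (-144 - 32 \cdot 246^{2} - 1968 \cdot 14^{2}) = - (-144 - 1936512 - 1968 \cdot 196) = - (-144 - 1936512 - 385728) = \left(-1\right) \left(-2322384\right) = 2322384$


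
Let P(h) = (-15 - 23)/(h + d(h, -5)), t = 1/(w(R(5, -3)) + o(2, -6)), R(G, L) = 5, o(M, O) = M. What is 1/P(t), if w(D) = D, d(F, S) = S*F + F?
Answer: 3/266 ≈ 0.011278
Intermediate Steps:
d(F, S) = F + F*S (d(F, S) = F*S + F = F + F*S)
t = ⅐ (t = 1/(5 + 2) = 1/7 = ⅐ ≈ 0.14286)
P(h) = 38/(3*h) (P(h) = (-15 - 23)/(h + h*(1 - 5)) = -38/(h + h*(-4)) = -38/(h - 4*h) = -38*(-1/(3*h)) = -(-38)/(3*h) = 38/(3*h))
1/P(t) = 1/(38/(3*(⅐))) = 1/((38/3)*7) = 1/(266/3) = 3/266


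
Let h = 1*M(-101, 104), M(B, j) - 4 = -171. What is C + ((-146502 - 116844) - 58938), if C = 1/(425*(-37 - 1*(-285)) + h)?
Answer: -33914912171/105233 ≈ -3.2228e+5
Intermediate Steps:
M(B, j) = -167 (M(B, j) = 4 - 171 = -167)
h = -167 (h = 1*(-167) = -167)
C = 1/105233 (C = 1/(425*(-37 - 1*(-285)) - 167) = 1/(425*(-37 + 285) - 167) = 1/(425*248 - 167) = 1/(105400 - 167) = 1/105233 ≈ 9.5027e-6)
C + ((-146502 - 116844) - 58938) = 1/105233 + ((-146502 - 116844) - 58938) = 1/105233 + (-263346 - 58938) = 1/105233 - 322284 = -33914912171/105233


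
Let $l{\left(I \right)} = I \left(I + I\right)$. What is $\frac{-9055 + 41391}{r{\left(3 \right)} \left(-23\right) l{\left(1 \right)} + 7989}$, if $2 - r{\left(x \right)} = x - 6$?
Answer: $\frac{32336}{7759} \approx 4.1675$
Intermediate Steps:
$r{\left(x \right)} = 8 - x$ ($r{\left(x \right)} = 2 - \left(x - 6\right) = 2 - \left(-6 + x\right) = 8 - x$)
$l{\left(I \right)} = 2 I^{2}$ ($l{\left(I \right)} = I 2 I = 2 I^{2}$)
$\frac{-9055 + 41391}{r{\left(3 \right)} \left(-23\right) l{\left(1 \right)} + 7989} = \frac{-9055 + 41391}{\left(8 - 3\right) \left(-23\right) 2 \cdot 1^{2} + 7989} = \frac{32336}{\left(8 - 3\right) \left(-23\right) 2 \cdot 1 + 7989} = \frac{32336}{5 \left(-23\right) 2 + 7989} = \frac{32336}{\left(-115\right) 2 + 7989} = \frac{32336}{-230 + 7989} = \frac{32336}{7759}$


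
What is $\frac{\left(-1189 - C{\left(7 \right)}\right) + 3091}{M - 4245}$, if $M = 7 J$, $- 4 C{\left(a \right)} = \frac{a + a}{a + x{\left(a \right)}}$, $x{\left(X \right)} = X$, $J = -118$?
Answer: $- \frac{7609}{20284} \approx -0.37512$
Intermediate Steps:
$C{\left(a \right)} = - \frac{1}{4}$ ($C{\left(a \right)} = - \frac{\left(a + a\right) \frac{1}{a + a}}{4} = - \frac{2 a \frac{1}{2 a}}{4} = \left(- \frac{1}{4}\right) 1 = - \frac{1}{4}$)
$M = -826$ ($M = 7 \left(-118\right) = -826$)
$\frac{\left(-1189 - C{\left(7 \right)}\right) + 3091}{M - 4245} = \frac{\left(-1189 - - \frac{1}{4}\right) + 3091}{-826 - 4245} = \frac{\left(-1189 + \frac{1}{4}\right) + 3091}{-5071} = \left(- \frac{4755}{4} + 3091\right) \left(- \frac{1}{5071}\right) = \frac{7609}{4} \left(- \frac{1}{5071}\right) = - \frac{7609}{20284}$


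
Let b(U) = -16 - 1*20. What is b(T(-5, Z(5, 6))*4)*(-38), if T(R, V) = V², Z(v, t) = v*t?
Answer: 1368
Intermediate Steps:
Z(v, t) = t*v
b(U) = -36 (b(U) = -16 - 20 = -36)
b(T(-5, Z(5, 6))*4)*(-38) = -36*(-38) = 1368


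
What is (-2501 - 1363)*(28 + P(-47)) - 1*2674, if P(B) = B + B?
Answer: 252350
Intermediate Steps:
P(B) = 2*B
(-2501 - 1363)*(28 + P(-47)) - 1*2674 = (-2501 - 1363)*(28 + 2*(-47)) - 1*2674 = -3864*(28 - 94) - 2674 = -3864*(-66) - 2674 = 255024 - 2674 = 252350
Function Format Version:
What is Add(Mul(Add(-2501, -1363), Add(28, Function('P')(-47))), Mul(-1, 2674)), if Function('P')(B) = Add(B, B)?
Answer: 252350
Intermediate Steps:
Function('P')(B) = Mul(2, B)
Add(Mul(Add(-2501, -1363), Add(28, Function('P')(-47))), Mul(-1, 2674)) = Add(Mul(Add(-2501, -1363), Add(28, Mul(2, -47))), Mul(-1, 2674)) = Add(Mul(-3864, Add(28, -94)), -2674) = Add(Mul(-3864, -66), -2674) = Add(255024, -2674) = 252350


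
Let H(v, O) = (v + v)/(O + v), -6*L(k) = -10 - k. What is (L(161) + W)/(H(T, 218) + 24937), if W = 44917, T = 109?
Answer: 269673/149626 ≈ 1.8023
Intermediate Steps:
L(k) = 5/3 + k/6 (L(k) = -(-10 - k)/6 = 5/3 + k/6)
H(v, O) = 2*v/(O + v) (H(v, O) = (2*v)/(O + v) = 2*v/(O + v))
(L(161) + W)/(H(T, 218) + 24937) = ((5/3 + (⅙)*161) + 44917)/(2*109/(218 + 109) + 24937) = ((5/3 + 161/6) + 44917)/(2*109/327 + 24937) = (57/2 + 44917)/(2*109*(1/327) + 24937) = 89891/(2*(⅔ + 24937)) = 89891/(2*(74813/3)) = (89891/2)*(3/74813) = 269673/149626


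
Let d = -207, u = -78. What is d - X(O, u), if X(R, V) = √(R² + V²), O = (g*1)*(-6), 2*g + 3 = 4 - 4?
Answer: -207 - 3*√685 ≈ -285.52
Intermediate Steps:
g = -3/2 (g = -3/2 + (4 - 4)/2 = -3/2 + (½)*0 = -3/2 + 0 = -3/2 ≈ -1.5000)
O = 9 (O = -3/2*1*(-6) = -3/2*(-6) = 9)
d - X(O, u) = -207 - √(9² + (-78)²) = -207 - √(81 + 6084) = -207 - √6165 = -207 - 3*√685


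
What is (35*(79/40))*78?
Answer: 21567/4 ≈ 5391.8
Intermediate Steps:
(35*(79/40))*78 = (553/8)*78 = 21567/4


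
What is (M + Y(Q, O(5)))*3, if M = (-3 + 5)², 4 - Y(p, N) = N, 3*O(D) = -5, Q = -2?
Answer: 29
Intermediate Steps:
O(D) = -5/3 (O(D) = (⅓)*(-5) = -5/3)
Y(p, N) = 4 - N
M = 4 (M = 2² = 4)
(M + Y(Q, O(5)))*3 = (4 + (4 - 1*(-5/3)))*3 = (4 + (4 + 5/3))*3 = (4 + 17/3)*3 = (29/3)*3 = 29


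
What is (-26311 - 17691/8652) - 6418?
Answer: -94396333/2884 ≈ -32731.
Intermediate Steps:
(-26311 - 17691/8652) - 6418 = (-26311 - 17691*1/8652) - 6418 = (-26311 - 5897/2884) - 6418 = -75886821/2884 - 6418 = -94396333/2884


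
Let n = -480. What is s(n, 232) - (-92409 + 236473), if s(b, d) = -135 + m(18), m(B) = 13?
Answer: -144186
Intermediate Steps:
s(b, d) = -122 (s(b, d) = -135 + 13 = -122)
s(n, 232) - (-92409 + 236473) = -122 - (-92409 + 236473) = -122 - 1*144064 = -122 - 144064 = -144186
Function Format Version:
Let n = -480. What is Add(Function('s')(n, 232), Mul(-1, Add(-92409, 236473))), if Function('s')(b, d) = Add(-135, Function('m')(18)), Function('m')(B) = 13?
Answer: -144186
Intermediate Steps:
Function('s')(b, d) = -122 (Function('s')(b, d) = Add(-135, 13) = -122)
Add(Function('s')(n, 232), Mul(-1, Add(-92409, 236473))) = Add(-122, Mul(-1, Add(-92409, 236473))) = Add(-122, Mul(-1, 144064)) = Add(-122, -144064) = -144186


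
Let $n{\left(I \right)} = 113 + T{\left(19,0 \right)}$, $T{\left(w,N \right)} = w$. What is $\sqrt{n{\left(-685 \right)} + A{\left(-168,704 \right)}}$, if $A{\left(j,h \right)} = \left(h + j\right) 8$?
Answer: $2 \sqrt{1105} \approx 66.483$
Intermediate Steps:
$A{\left(j,h \right)} = 8 h + 8 j$
$n{\left(I \right)} = 132$ ($n{\left(I \right)} = 113 + 19 = 132$)
$\sqrt{n{\left(-685 \right)} + A{\left(-168,704 \right)}} = \sqrt{132 + \left(8 \cdot 704 + 8 \left(-168\right)\right)} = \sqrt{132 + \left(5632 - 1344\right)} = \sqrt{132 + 4288} = \sqrt{4420} = 2 \sqrt{1105}$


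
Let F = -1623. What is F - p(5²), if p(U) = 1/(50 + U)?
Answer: -121726/75 ≈ -1623.0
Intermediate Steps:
F - p(5²) = -1623 - 1/(50 + 5²) = -1623 - 1/(50 + 25) = -1623 - 1/75 = -121726/75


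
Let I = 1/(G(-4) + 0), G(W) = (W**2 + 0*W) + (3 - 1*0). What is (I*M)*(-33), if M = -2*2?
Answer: 132/19 ≈ 6.9474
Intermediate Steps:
G(W) = 3 + W**2 (G(W) = (W**2 + 0) + (3 + 0) = W**2 + 3 = 3 + W**2)
I = 1/19 (I = 1/((3 + (-4)**2) + 0) = 1/((3 + 16) + 0) = 1/(19 + 0) = 1/19 ≈ 0.052632)
M = -4
(I*M)*(-33) = ((1/19)*(-4))*(-33) = -4/19*(-33) = 132/19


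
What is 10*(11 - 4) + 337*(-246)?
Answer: -82832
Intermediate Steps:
10*(11 - 4) + 337*(-246) = 10*7 - 82902 = 70 - 82902 = -82832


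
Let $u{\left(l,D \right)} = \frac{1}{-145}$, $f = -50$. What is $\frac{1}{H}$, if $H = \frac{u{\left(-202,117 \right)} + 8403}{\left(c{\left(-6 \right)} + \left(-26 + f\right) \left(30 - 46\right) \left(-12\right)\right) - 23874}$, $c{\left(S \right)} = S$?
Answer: $- \frac{398460}{87031} \approx -4.5784$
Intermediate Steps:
$u{\left(l,D \right)} = - \frac{1}{145}$
$H = - \frac{87031}{398460}$ ($H = \frac{- \frac{1}{145} + 8403}{\left(-6 + \left(-26 - 50\right) \left(30 - 46\right) \left(-12\right)\right) - 23874} = \frac{1218434}{145 \left(\left(-6 + \left(-76\right) \left(-16\right) \left(-12\right)\right) - 23874\right)} = \frac{1218434}{145 \left(\left(-6 + 1216 \left(-12\right)\right) - 23874\right)} = \frac{1218434}{145 \left(\left(-6 - 14592\right) - 23874\right)} = \frac{1218434}{145 \left(-14598 - 23874\right)} = \frac{1218434}{145 \left(-38472\right)} = \frac{1218434}{145} \left(- \frac{1}{38472}\right) = - \frac{87031}{398460} \approx -0.21842$)
$\frac{1}{H} = \frac{1}{- \frac{87031}{398460}} = - \frac{398460}{87031}$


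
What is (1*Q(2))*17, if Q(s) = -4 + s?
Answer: -34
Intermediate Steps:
(1*Q(2))*17 = (1*(-4 + 2))*17 = (1*(-2))*17 = -2*17 = -34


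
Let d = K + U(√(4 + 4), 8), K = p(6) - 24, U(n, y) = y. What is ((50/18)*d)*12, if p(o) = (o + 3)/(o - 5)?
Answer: -700/3 ≈ -233.33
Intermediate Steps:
p(o) = (3 + o)/(-5 + o)
K = -15 (K = (3 + 6)/(-5 + 6) - 24 = 9/1 - 24 = 1*9 - 24 = 9 - 24 = -15)
d = -7 (d = -15 + 8 = -7)
((50/18)*d)*12 = ((50/18)*(-7))*12 = ((50*(1/18))*(-7))*12 = ((25/9)*(-7))*12 = -175/9*12 = -700/3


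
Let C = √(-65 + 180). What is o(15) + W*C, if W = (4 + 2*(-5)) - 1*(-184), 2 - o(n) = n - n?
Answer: 2 + 178*√115 ≈ 1910.8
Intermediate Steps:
o(n) = 2 (o(n) = 2 - (n - n) = 2 - 1*0 = 2 + 0 = 2)
W = 178 (W = (4 - 10) + 184 = -6 + 184 = 178)
C = √115 ≈ 10.724
o(15) + W*C = 2 + 178*√115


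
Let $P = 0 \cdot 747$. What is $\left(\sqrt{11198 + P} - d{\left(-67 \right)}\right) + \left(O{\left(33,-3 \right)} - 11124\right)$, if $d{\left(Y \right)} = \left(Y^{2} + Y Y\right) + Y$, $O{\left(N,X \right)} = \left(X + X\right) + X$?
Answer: $-20044 + \sqrt{11198} \approx -19938.0$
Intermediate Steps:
$P = 0$
$O{\left(N,X \right)} = 3 X$ ($O{\left(N,X \right)} = 2 X + X = 3 X$)
$d{\left(Y \right)} = Y + 2 Y^{2}$ ($d{\left(Y \right)} = \left(Y^{2} + Y^{2}\right) + Y = 2 Y^{2} + Y = Y + 2 Y^{2}$)
$\left(\sqrt{11198 + P} - d{\left(-67 \right)}\right) + \left(O{\left(33,-3 \right)} - 11124\right) = \left(\sqrt{11198 + 0} - - 67 \left(1 + 2 \left(-67\right)\right)\right) + \left(3 \left(-3\right) - 11124\right) = \left(\sqrt{11198} - - 67 \left(1 - 134\right)\right) - 11133 = \left(\sqrt{11198} - \left(-67\right) \left(-133\right)\right) - 11133 = \left(\sqrt{11198} - 8911\right) - 11133 = \left(-8911 + \sqrt{11198}\right) - 11133 = -20044 + \sqrt{11198}$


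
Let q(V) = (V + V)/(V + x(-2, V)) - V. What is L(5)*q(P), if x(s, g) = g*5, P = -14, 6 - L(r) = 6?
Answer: 0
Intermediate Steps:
L(r) = 0 (L(r) = 6 - 1*6 = 6 - 6 = 0)
x(s, g) = 5*g
q(V) = ⅓ - V (q(V) = (V + V)/(V + 5*V) - V = (2*V)/((6*V)) - V = (2*V)*(1/(6*V)) - V = ⅓ - V)
L(5)*q(P) = 0*(⅓ - 1*(-14)) = 0*(⅓ + 14) = 0*(43/3) = 0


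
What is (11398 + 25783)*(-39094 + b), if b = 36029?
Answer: -113959765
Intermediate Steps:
(11398 + 25783)*(-39094 + b) = (11398 + 25783)*(-39094 + 36029) = 37181*(-3065) = -113959765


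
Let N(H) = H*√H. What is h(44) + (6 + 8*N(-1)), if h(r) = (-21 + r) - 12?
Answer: 17 - 8*I ≈ 17.0 - 8.0*I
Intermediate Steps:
N(H) = H^(3/2)
h(r) = -33 + r
h(44) + (6 + 8*N(-1)) = (-33 + 44) + (6 + 8*(-1)^(3/2)) = 11 + (6 + 8*(-I)) = 11 + (6 - 8*I) = 17 - 8*I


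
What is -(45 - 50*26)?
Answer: 1255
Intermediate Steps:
-(45 - 50*26) = -(45 - 1300) = -1*(-1255) = 1255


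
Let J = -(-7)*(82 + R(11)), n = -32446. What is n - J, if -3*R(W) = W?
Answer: -98983/3 ≈ -32994.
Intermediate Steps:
R(W) = -W/3
J = 1645/3 (J = -(-7)*(82 - ⅓*11) = -(-7)*(82 - 11/3) = -(-7)*235/3 = -1*(-1645/3) = 1645/3 ≈ 548.33)
n - J = -32446 - 1*1645/3 = -32446 - 1645/3 = -98983/3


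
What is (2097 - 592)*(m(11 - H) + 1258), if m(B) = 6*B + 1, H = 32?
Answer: 1705165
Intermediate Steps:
m(B) = 1 + 6*B
(2097 - 592)*(m(11 - H) + 1258) = (2097 - 592)*((1 + 6*(11 - 1*32)) + 1258) = 1505*((1 + 6*(11 - 32)) + 1258) = 1505*((1 + 6*(-21)) + 1258) = 1505*((1 - 126) + 1258) = 1505*(-125 + 1258) = 1505*1133 = 1705165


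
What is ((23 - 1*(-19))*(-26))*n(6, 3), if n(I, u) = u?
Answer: -3276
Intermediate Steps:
((23 - 1*(-19))*(-26))*n(6, 3) = ((23 - 1*(-19))*(-26))*3 = ((23 + 19)*(-26))*3 = (42*(-26))*3 = -1092*3 = -3276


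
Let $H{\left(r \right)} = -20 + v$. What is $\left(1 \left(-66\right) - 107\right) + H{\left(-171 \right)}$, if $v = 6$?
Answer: $-187$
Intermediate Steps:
$H{\left(r \right)} = -14$ ($H{\left(r \right)} = -20 + 6 = -14$)
$\left(1 \left(-66\right) - 107\right) + H{\left(-171 \right)} = \left(1 \left(-66\right) - 107\right) - 14 = \left(-66 - 107\right) - 14 = -173 - 14 = -187$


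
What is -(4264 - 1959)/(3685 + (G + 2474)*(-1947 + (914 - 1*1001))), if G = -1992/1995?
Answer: 1532825/3342556039 ≈ 0.00045858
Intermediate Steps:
G = -664/665 (G = -1992*1/1995 = -664/665 ≈ -0.99850)
-(4264 - 1959)/(3685 + (G + 2474)*(-1947 + (914 - 1*1001))) = -(4264 - 1959)/(3685 + (-664/665 + 2474)*(-1947 + (914 - 1*1001))) = -2305/(3685 + 1644546*(-1947 + (914 - 1001))/665) = -2305/(3685 + 1644546*(-1947 - 87)/665) = -2305/(3685 + (1644546/665)*(-2034)) = -2305/(3685 - 3345006564/665) = -2305/(-3342556039/665) = -2305*(-665)/3342556039 = -1*(-1532825/3342556039) = 1532825/3342556039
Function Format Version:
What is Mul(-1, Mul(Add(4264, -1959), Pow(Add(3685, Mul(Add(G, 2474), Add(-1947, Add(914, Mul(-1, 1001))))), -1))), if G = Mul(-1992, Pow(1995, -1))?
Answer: Rational(1532825, 3342556039) ≈ 0.00045858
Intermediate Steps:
G = Rational(-664, 665) (G = Mul(-1992, Rational(1, 1995)) = Rational(-664, 665) ≈ -0.99850)
Mul(-1, Mul(Add(4264, -1959), Pow(Add(3685, Mul(Add(G, 2474), Add(-1947, Add(914, Mul(-1, 1001))))), -1))) = Mul(-1, Mul(Add(4264, -1959), Pow(Add(3685, Mul(Add(Rational(-664, 665), 2474), Add(-1947, Add(914, Mul(-1, 1001))))), -1))) = Mul(-1, Mul(2305, Pow(Add(3685, Mul(Rational(1644546, 665), Add(-1947, Add(914, -1001)))), -1))) = Mul(-1, Mul(2305, Pow(Add(3685, Mul(Rational(1644546, 665), Add(-1947, -87))), -1))) = Mul(-1, Mul(2305, Pow(Add(3685, Mul(Rational(1644546, 665), -2034)), -1))) = Mul(-1, Mul(2305, Pow(Add(3685, Rational(-3345006564, 665)), -1))) = Mul(-1, Mul(2305, Pow(Rational(-3342556039, 665), -1))) = Mul(-1, Mul(2305, Rational(-665, 3342556039))) = Mul(-1, Rational(-1532825, 3342556039)) = Rational(1532825, 3342556039)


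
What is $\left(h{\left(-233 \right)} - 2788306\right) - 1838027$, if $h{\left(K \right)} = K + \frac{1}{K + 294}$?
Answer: $- \frac{282220525}{61} \approx -4.6266 \cdot 10^{6}$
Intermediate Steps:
$h{\left(K \right)} = K + \frac{1}{294 + K}$
$\left(h{\left(-233 \right)} - 2788306\right) - 1838027 = \left(\frac{1 + \left(-233\right)^{2} + 294 \left(-233\right)}{294 - 233} - 2788306\right) - 1838027 = \left(\frac{1 + 54289 - 68502}{61} - 2788306\right) - 1838027 = \left(\frac{1}{61} \left(-14212\right) - 2788306\right) - 1838027 = \left(- \frac{14212}{61} - 2788306\right) - 1838027 = - \frac{170100878}{61} - 1838027 = - \frac{282220525}{61}$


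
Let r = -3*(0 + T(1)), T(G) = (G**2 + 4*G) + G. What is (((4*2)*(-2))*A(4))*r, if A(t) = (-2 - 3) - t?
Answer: -2592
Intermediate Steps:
T(G) = G**2 + 5*G
A(t) = -5 - t
r = -18 (r = -3*(0 + 1*(5 + 1)) = -3*(0 + 1*6) = -3*(0 + 6) = -3*6 = -18)
(((4*2)*(-2))*A(4))*r = (((4*2)*(-2))*(-5 - 1*4))*(-18) = ((8*(-2))*(-5 - 4))*(-18) = -16*(-9)*(-18) = 144*(-18) = -2592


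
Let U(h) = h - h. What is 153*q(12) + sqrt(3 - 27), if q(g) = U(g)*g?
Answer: 2*I*sqrt(6) ≈ 4.899*I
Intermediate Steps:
U(h) = 0
q(g) = 0 (q(g) = 0*g = 0)
153*q(12) + sqrt(3 - 27) = 153*0 + sqrt(3 - 27) = 0 + sqrt(-24) = 0 + 2*I*sqrt(6) = 2*I*sqrt(6)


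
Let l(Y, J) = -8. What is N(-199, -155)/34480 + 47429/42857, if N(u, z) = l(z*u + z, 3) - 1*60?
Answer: 408109411/369427340 ≈ 1.1047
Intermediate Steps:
N(u, z) = -68 (N(u, z) = -8 - 1*60 = -8 - 60 = -68)
N(-199, -155)/34480 + 47429/42857 = -68/34480 + 47429/42857 = -68*1/34480 + 47429*(1/42857) = -17/8620 + 47429/42857 = 408109411/369427340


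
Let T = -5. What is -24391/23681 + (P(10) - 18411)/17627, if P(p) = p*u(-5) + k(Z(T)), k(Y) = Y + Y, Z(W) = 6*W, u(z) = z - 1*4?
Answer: -869483198/417424987 ≈ -2.0830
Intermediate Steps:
u(z) = -4 + z (u(z) = z - 4 = -4 + z)
k(Y) = 2*Y
P(p) = -60 - 9*p (P(p) = p*(-4 - 5) + 2*(6*(-5)) = p*(-9) + 2*(-30) = -9*p - 60 = -60 - 9*p)
-24391/23681 + (P(10) - 18411)/17627 = -24391/23681 + ((-60 - 9*10) - 18411)/17627 = -24391*1/23681 + ((-60 - 90) - 18411)*(1/17627) = -24391/23681 + (-150 - 18411)*(1/17627) = -24391/23681 - 18561*1/17627 = -24391/23681 - 18561/17627 = -869483198/417424987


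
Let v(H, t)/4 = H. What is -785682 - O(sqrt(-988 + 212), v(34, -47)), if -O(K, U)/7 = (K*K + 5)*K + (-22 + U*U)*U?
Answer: 16801566 - 10794*I*sqrt(194) ≈ 1.6802e+7 - 1.5034e+5*I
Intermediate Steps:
v(H, t) = 4*H
O(K, U) = -7*K*(5 + K**2) - 7*U*(-22 + U**2) (O(K, U) = -7*((K*K + 5)*K + (-22 + U*U)*U) = -7*((K**2 + 5)*K + (-22 + U**2)*U) = -7*((5 + K**2)*K + U*(-22 + U**2)) = -7*(K*(5 + K**2) + U*(-22 + U**2)) = -7*K*(5 + K**2) - 7*U*(-22 + U**2))
-785682 - O(sqrt(-988 + 212), v(34, -47)) = -785682 - (-35*sqrt(-988 + 212) - 7*(-988 + 212)**(3/2) - 7*(4*34)**3 + 154*(4*34)) = -785682 - (-70*I*sqrt(194) - 7*(-1552*I*sqrt(194)) - 7*136**3 + 154*136) = -785682 - (-70*I*sqrt(194) - 7*(-1552*I*sqrt(194)) - 7*2515456 + 20944) = -785682 - (-70*I*sqrt(194) - (-10864)*I*sqrt(194) - 17608192 + 20944) = -785682 - (-70*I*sqrt(194) + 10864*I*sqrt(194) - 17608192 + 20944) = -785682 - (-17587248 + 10794*I*sqrt(194)) = -785682 + (17587248 - 10794*I*sqrt(194)) = 16801566 - 10794*I*sqrt(194)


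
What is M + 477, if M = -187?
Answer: 290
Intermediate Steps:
M + 477 = -187 + 477 = 290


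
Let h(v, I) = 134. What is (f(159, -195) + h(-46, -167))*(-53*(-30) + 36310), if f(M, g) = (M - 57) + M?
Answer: 14970500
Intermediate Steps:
f(M, g) = -57 + 2*M (f(M, g) = (-57 + M) + M = -57 + 2*M)
(f(159, -195) + h(-46, -167))*(-53*(-30) + 36310) = ((-57 + 2*159) + 134)*(-53*(-30) + 36310) = ((-57 + 318) + 134)*(1590 + 36310) = (261 + 134)*37900 = 395*37900 = 14970500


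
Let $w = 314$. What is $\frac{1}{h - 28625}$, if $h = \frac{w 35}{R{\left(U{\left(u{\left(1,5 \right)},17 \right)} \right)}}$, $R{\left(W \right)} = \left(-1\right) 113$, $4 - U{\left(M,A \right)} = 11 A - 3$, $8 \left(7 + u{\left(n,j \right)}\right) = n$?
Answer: $- \frac{113}{3245615} \approx -3.4816 \cdot 10^{-5}$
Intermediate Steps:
$u{\left(n,j \right)} = -7 + \frac{n}{8}$
$U{\left(M,A \right)} = 7 - 11 A$ ($U{\left(M,A \right)} = 4 - \left(11 A - 3\right) = 4 - \left(-3 + 11 A\right) = 7 - 11 A$)
$R{\left(W \right)} = -113$
$h = - \frac{10990}{113}$ ($h = \frac{314 \cdot 35}{-113} = 10990 \left(- \frac{1}{113}\right) = - \frac{10990}{113} \approx -97.257$)
$\frac{1}{h - 28625} = \frac{1}{- \frac{10990}{113} - 28625} = \frac{1}{- \frac{3245615}{113}} = - \frac{113}{3245615}$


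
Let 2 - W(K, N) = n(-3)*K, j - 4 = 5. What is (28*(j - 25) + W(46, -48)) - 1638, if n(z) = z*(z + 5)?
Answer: -1808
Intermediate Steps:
j = 9 (j = 4 + 5 = 9)
n(z) = z*(5 + z)
W(K, N) = 2 + 6*K (W(K, N) = 2 - (-3*(5 - 3))*K = 2 - (-3*2)*K = 2 - (-6)*K = 2 + 6*K)
(28*(j - 25) + W(46, -48)) - 1638 = (28*(9 - 25) + (2 + 6*46)) - 1638 = (28*(-16) + (2 + 276)) - 1638 = (-448 + 278) - 1638 = -170 - 1638 = -1808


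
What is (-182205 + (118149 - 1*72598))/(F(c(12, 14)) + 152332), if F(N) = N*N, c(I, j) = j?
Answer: -68327/76264 ≈ -0.89593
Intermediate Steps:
F(N) = N²
(-182205 + (118149 - 1*72598))/(F(c(12, 14)) + 152332) = (-182205 + (118149 - 1*72598))/(14² + 152332) = (-182205 + (118149 - 72598))/(196 + 152332) = (-182205 + 45551)/152528 = -136654*1/152528 = -68327/76264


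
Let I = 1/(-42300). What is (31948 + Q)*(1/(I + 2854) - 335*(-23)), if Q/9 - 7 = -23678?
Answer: -168447225582294145/120724199 ≈ -1.3953e+9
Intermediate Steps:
Q = -213039 (Q = 63 + 9*(-23678) = 63 - 213102 = -213039)
I = -1/42300 ≈ -2.3641e-5
(31948 + Q)*(1/(I + 2854) - 335*(-23)) = (31948 - 213039)*(1/(-1/42300 + 2854) - 335*(-23)) = -181091*(1/(120724199/42300) + 7705) = -181091*(42300/120724199 + 7705) = -181091*930179995595/120724199 = -168447225582294145/120724199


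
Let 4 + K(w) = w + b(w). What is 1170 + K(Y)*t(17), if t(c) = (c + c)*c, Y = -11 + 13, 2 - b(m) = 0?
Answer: 1170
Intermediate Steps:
b(m) = 2 (b(m) = 2 - 1*0 = 2 + 0 = 2)
Y = 2
t(c) = 2*c² (t(c) = (2*c)*c = 2*c²)
K(w) = -2 + w (K(w) = -4 + (w + 2) = -4 + (2 + w) = -2 + w)
1170 + K(Y)*t(17) = 1170 + (-2 + 2)*(2*17²) = 1170 + 0*(2*289) = 1170 + 0*578 = 1170 + 0 = 1170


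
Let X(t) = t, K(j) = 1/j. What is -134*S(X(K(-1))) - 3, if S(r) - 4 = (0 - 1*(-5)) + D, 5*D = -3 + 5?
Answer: -6313/5 ≈ -1262.6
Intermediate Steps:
D = 2/5 (D = (-3 + 5)/5 = (1/5)*2 = 2/5 ≈ 0.40000)
S(r) = 47/5 (S(r) = 4 + ((0 - 1*(-5)) + 2/5) = 4 + ((0 + 5) + 2/5) = 4 + (5 + 2/5) = 4 + 27/5 = 47/5)
-134*S(X(K(-1))) - 3 = -134*47/5 - 3 = -6298/5 - 3 = -6313/5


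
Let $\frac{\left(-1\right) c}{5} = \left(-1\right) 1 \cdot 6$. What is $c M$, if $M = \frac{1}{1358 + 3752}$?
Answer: $\frac{3}{511} \approx 0.0058708$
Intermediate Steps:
$c = 30$ ($c = - 5 \left(-1\right) 1 \cdot 6 = - 5 \left(\left(-1\right) 6\right) = \left(-5\right) \left(-6\right) = 30$)
$M = \frac{1}{5110} \approx 0.00019569$
$c M = 30 \cdot \frac{1}{5110} = \frac{3}{511}$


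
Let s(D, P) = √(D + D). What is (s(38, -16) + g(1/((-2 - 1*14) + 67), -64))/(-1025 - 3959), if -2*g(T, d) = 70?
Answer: 5/712 - √19/2492 ≈ 0.0052733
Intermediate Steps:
s(D, P) = √2*√D (s(D, P) = √(2*D) = √2*√D)
g(T, d) = -35 (g(T, d) = -½*70 = -35)
(s(38, -16) + g(1/((-2 - 1*14) + 67), -64))/(-1025 - 3959) = (√2*√38 - 35)/(-1025 - 3959) = (2*√19 - 35)/(-4984) = (-35 + 2*√19)*(-1/4984) = 5/712 - √19/2492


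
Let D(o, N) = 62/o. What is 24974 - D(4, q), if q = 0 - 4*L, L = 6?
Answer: 49917/2 ≈ 24959.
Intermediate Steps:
q = -24 (q = 0 - 4*6 = 0 - 24 = -24)
24974 - D(4, q) = 24974 - 62/4 = 24974 - 1*31/2 = 24974 - 31/2 = 49917/2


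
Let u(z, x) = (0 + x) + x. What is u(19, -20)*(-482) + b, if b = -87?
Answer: 19193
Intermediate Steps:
u(z, x) = 2*x (u(z, x) = x + x = 2*x)
u(19, -20)*(-482) + b = (2*(-20))*(-482) - 87 = -40*(-482) - 87 = 19280 - 87 = 19193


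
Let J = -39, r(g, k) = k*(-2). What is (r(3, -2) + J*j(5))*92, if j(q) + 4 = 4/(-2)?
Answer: 21896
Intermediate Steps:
r(g, k) = -2*k
j(q) = -6 (j(q) = -4 + 4/(-2) = -4 + 4*(-1/2) = -4 - 2 = -6)
(r(3, -2) + J*j(5))*92 = (-2*(-2) - 39*(-6))*92 = (4 + 234)*92 = 238*92 = 21896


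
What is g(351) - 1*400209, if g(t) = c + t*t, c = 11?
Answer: -276997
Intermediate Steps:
g(t) = 11 + t² (g(t) = 11 + t*t = 11 + t²)
g(351) - 1*400209 = (11 + 351²) - 1*400209 = (11 + 123201) - 400209 = 123212 - 400209 = -276997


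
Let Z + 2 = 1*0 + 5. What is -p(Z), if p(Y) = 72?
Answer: -72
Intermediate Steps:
Z = 3 (Z = -2 + (1*0 + 5) = -2 + (0 + 5) = -2 + 5 = 3)
-p(Z) = -1*72 = -72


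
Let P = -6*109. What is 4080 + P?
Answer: 3426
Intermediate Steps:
P = -654
4080 + P = 4080 - 654 = 3426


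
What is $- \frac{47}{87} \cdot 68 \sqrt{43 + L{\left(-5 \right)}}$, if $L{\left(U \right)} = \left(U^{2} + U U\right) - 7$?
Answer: $- \frac{3196 \sqrt{86}}{87} \approx -340.67$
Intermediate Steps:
$L{\left(U \right)} = -7 + 2 U^{2}$ ($L{\left(U \right)} = \left(U^{2} + U^{2}\right) - 7 = 2 U^{2} - 7 = -7 + 2 U^{2}$)
$- \frac{47}{87} \cdot 68 \sqrt{43 + L{\left(-5 \right)}} = - \frac{47}{87} \cdot 68 \sqrt{43 - \left(7 - 2 \left(-5\right)^{2}\right)} = \left(-47\right) \frac{1}{87} \cdot 68 \sqrt{43 + \left(-7 + 2 \cdot 25\right)} = \left(- \frac{47}{87}\right) 68 \sqrt{43 + \left(-7 + 50\right)} = - \frac{3196 \sqrt{43 + 43}}{87} = - \frac{3196 \sqrt{86}}{87}$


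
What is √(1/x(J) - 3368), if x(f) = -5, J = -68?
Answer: I*√84205/5 ≈ 58.036*I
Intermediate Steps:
√(1/x(J) - 3368) = √(1/(-5) - 3368) = √(-⅕ - 3368) = √(-16841/5) = I*√84205/5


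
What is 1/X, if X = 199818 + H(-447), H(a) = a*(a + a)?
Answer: 1/599436 ≈ 1.6682e-6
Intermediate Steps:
H(a) = 2*a**2 (H(a) = a*(2*a) = 2*a**2)
X = 599436 (X = 199818 + 2*(-447)**2 = 199818 + 2*199809 = 199818 + 399618 = 599436)
1/X = 1/599436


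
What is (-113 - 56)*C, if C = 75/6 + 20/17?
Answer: -78585/34 ≈ -2311.3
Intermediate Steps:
C = 465/34 (C = 75*(⅙) + 20*(1/17) = 25/2 + 20/17 = 465/34 ≈ 13.676)
(-113 - 56)*C = (-113 - 56)*(465/34) = -169*465/34 = -78585/34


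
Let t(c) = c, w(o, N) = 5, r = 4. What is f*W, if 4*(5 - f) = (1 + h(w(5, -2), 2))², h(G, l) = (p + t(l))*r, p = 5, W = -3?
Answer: 2463/4 ≈ 615.75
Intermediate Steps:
h(G, l) = 20 + 4*l (h(G, l) = (5 + l)*4 = 20 + 4*l)
f = -821/4 (f = 5 - (1 + (20 + 4*2))²/4 = 5 - (1 + (20 + 8))²/4 = 5 - (1 + 28)²/4 = 5 - ¼*29² = 5 - ¼*841 = 5 - 841/4 = -821/4 ≈ -205.25)
f*W = -821/4*(-3) = 2463/4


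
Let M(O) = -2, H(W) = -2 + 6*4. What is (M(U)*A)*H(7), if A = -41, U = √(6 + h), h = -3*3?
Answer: 1804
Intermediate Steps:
h = -9
H(W) = 22 (H(W) = -2 + 24 = 22)
U = I*√3 (U = √(6 - 9) = √(-3) = I*√3 ≈ 1.732*I)
(M(U)*A)*H(7) = -2*(-41)*22 = 82*22 = 1804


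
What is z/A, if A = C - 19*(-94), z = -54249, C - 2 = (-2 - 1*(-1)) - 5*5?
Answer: -54249/1762 ≈ -30.788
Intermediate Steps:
C = -24 (C = 2 + ((-2 - 1*(-1)) - 5*5) = 2 + ((-2 + 1) - 25) = 2 + (-1 - 25) = 2 - 26 = -24)
A = 1762 (A = -24 - 19*(-94) = -24 + 1786 = 1762)
z/A = -54249/1762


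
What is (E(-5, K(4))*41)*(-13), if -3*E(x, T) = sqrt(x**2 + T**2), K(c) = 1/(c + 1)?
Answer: 533*sqrt(626)/15 ≈ 889.04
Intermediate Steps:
K(c) = 1/(1 + c)
E(x, T) = -sqrt(T**2 + x**2)/3 (E(x, T) = -sqrt(x**2 + T**2)/3 = -sqrt(T**2 + x**2)/3)
(E(-5, K(4))*41)*(-13) = (-sqrt((1/(1 + 4))**2 + (-5)**2)/3*41)*(-13) = (-sqrt((1/5)**2 + 25)/3*41)*(-13) = (-sqrt(1/25 + 25)/3*41)*(-13) = (-sqrt(626)/15*41)*(-13) = -41*sqrt(626)/15*(-13) = 533*sqrt(626)/15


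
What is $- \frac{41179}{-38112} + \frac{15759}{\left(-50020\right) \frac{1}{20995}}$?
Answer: $- \frac{630384217969}{95318112} \approx -6613.5$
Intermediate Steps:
$- \frac{41179}{-38112} + \frac{15759}{\left(-50020\right) \frac{1}{20995}} = \left(-41179\right) \left(- \frac{1}{38112}\right) + \frac{15759}{\left(-50020\right) \frac{1}{20995}} = \frac{41179}{38112} + \frac{15759}{- \frac{10004}{4199}} = \frac{41179}{38112} + 15759 \left(- \frac{4199}{10004}\right) = \frac{41179}{38112} - \frac{66172041}{10004} = - \frac{630384217969}{95318112}$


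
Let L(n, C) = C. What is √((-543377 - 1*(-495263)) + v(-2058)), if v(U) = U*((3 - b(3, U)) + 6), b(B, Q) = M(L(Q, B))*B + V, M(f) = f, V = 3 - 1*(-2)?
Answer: 8*I*√591 ≈ 194.48*I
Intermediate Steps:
V = 5 (V = 3 + 2 = 5)
b(B, Q) = 5 + B² (b(B, Q) = B*B + 5 = B² + 5 = 5 + B²)
v(U) = -5*U (v(U) = U*((3 - (5 + 3²)) + 6) = U*((3 - (5 + 9)) + 6) = U*((3 - 1*14) + 6) = U*((3 - 14) + 6) = U*(-11 + 6) = U*(-5) = -5*U)
√((-543377 - 1*(-495263)) + v(-2058)) = √((-543377 - 1*(-495263)) - 5*(-2058)) = √((-543377 + 495263) + 10290) = √(-48114 + 10290) = √(-37824) = 8*I*√591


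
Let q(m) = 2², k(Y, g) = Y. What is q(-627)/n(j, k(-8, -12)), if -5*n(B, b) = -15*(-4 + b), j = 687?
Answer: -⅑ ≈ -0.11111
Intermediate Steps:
q(m) = 4
n(B, b) = -12 + 3*b (n(B, b) = -(-3)*(-4 + b) = -(60 - 15*b)/5 = -12 + 3*b)
q(-627)/n(j, k(-8, -12)) = 4/(-12 + 3*(-8)) = 4/(-12 - 24) = 4/(-36) = 4*(-1/36) = -⅑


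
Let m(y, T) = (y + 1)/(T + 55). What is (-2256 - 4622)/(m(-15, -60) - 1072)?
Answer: 17195/2673 ≈ 6.4328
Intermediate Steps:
m(y, T) = (1 + y)/(55 + T)
(-2256 - 4622)/(m(-15, -60) - 1072) = (-2256 - 4622)/((1 - 15)/(55 - 60) - 1072) = -6878/(-14/(-5) - 1072) = -6878/(-⅕*(-14) - 1072) = -6878/(14/5 - 1072) = -6878/(-5346/5) = -6878*(-5/5346) = 17195/2673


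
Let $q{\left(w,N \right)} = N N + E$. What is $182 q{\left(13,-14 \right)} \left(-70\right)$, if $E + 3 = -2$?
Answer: $-2433340$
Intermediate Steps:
$E = -5$ ($E = -3 - 2 = -5$)
$q{\left(w,N \right)} = -5 + N^{2}$ ($q{\left(w,N \right)} = N N - 5 = N^{2} - 5 = -5 + N^{2}$)
$182 q{\left(13,-14 \right)} \left(-70\right) = 182 \left(-5 + \left(-14\right)^{2}\right) \left(-70\right) = 182 \left(-5 + 196\right) \left(-70\right) = 182 \cdot 191 \left(-70\right) = 34762 \left(-70\right) = -2433340$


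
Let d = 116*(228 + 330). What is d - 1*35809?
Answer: 28919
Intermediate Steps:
d = 64728 (d = 116*558 = 64728)
d - 1*35809 = 64728 - 1*35809 = 64728 - 35809 = 28919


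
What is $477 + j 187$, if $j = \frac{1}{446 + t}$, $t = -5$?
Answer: $\frac{210544}{441} \approx 477.42$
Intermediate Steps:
$j = \frac{1}{441}$ ($j = \frac{1}{446 - 5} = \frac{1}{441} \approx 0.0022676$)
$477 + j 187 = 477 + \frac{1}{441} \cdot 187 = 477 + \frac{187}{441} = \frac{210544}{441}$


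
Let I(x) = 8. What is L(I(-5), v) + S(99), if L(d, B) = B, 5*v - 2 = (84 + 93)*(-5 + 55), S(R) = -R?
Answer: 8357/5 ≈ 1671.4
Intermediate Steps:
v = 8852/5 (v = ⅖ + ((84 + 93)*(-5 + 55))/5 = ⅖ + (177*50)/5 = ⅖ + (⅕)*8850 = ⅖ + 1770 = 8852/5 ≈ 1770.4)
L(I(-5), v) + S(99) = 8852/5 - 1*99 = 8852/5 - 99 = 8357/5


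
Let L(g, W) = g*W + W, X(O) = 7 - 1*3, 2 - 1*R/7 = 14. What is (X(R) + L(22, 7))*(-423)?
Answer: -69795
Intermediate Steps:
R = -84 (R = 14 - 7*14 = 14 - 98 = -84)
X(O) = 4 (X(O) = 7 - 3 = 4)
L(g, W) = W + W*g (L(g, W) = W*g + W = W + W*g)
(X(R) + L(22, 7))*(-423) = (4 + 7*(1 + 22))*(-423) = (4 + 7*23)*(-423) = (4 + 161)*(-423) = 165*(-423) = -69795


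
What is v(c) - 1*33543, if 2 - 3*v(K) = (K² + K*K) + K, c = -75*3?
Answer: -201652/3 ≈ -67217.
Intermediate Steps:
c = -225
v(K) = ⅔ - 2*K²/3 - K/3 (v(K) = ⅔ - ((K² + K*K) + K)/3 = ⅔ - ((K² + K²) + K)/3 = ⅔ - (2*K² + K)/3 = ⅔ - (K + 2*K²)/3 = ⅔ + (-2*K²/3 - K/3) = ⅔ - 2*K²/3 - K/3)
v(c) - 1*33543 = (⅔ - ⅔*(-225)² - ⅓*(-225)) - 1*33543 = (⅔ - ⅔*50625 + 75) - 33543 = (⅔ - 33750 + 75) - 33543 = -101023/3 - 33543 = -201652/3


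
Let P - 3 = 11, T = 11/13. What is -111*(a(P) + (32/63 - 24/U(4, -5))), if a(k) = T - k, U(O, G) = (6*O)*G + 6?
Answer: 7159759/5187 ≈ 1380.3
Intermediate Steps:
T = 11/13 (T = 11*(1/13) = 11/13 ≈ 0.84615)
P = 14 (P = 3 + 11 = 14)
U(O, G) = 6 + 6*G*O (U(O, G) = 6*G*O + 6 = 6 + 6*G*O)
a(k) = 11/13 - k
-111*(a(P) + (32/63 - 24/U(4, -5))) = -111*((11/13 - 1*14) + (32/63 - 24/(6 + 6*(-5)*4))) = -111*((11/13 - 14) + (32*(1/63) - 24/(6 - 120))) = -111*(-171/13 + (32/63 - 24/(-114))) = -111*(-171/13 + (32/63 - 24*(-1/114))) = -111*(-171/13 + (32/63 + 4/19)) = -111*(-171/13 + 860/1197) = -111*(-193507/15561) = 7159759/5187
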